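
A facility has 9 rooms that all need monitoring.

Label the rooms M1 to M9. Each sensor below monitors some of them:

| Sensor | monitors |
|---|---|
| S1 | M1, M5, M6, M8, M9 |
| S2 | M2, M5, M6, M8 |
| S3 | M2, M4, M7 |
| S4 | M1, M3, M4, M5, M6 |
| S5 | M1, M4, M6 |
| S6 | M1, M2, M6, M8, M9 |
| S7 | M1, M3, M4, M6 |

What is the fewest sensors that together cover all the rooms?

3

S1 and S3 and S4 together: S1 ∪ S3 ∪ S4 = {M1, M2, M3, M4, M5, M6, M7, M8, M9} — every room is covered.
Only S3 contains M7, so S3 is forced; the remaining 6 rooms need at least 2 more sensors (each remaining sensor adds at most 5) — so at least 3 sensors are needed, and 3 is optimal.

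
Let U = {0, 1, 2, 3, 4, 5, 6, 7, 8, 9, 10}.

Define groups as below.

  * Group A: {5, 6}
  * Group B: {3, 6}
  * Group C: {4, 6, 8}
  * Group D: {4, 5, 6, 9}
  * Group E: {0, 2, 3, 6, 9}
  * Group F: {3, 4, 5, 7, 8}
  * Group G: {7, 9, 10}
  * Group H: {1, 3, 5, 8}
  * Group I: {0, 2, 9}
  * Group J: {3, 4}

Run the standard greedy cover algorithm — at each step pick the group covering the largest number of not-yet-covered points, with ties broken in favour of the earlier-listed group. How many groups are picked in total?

4

Greedy: pick E (covers 5 new) → pick F (covers 4 new) → pick G (covers 1 new) → pick H (covers 1 new). Total picks: 4.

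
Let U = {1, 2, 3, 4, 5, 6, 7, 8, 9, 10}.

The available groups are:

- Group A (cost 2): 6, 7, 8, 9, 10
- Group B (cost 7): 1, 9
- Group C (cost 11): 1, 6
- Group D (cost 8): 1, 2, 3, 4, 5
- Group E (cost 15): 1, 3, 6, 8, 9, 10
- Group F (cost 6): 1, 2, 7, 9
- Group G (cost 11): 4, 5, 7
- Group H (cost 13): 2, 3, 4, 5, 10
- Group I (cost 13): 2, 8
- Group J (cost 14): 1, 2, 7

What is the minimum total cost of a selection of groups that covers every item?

10

A, D together cover every item (A ∪ D = {1, 2, 3, 4, 5, 6, 7, 8, 9, 10}); total cost 2 + 8 = 10.
No covering selection has total cost below 10.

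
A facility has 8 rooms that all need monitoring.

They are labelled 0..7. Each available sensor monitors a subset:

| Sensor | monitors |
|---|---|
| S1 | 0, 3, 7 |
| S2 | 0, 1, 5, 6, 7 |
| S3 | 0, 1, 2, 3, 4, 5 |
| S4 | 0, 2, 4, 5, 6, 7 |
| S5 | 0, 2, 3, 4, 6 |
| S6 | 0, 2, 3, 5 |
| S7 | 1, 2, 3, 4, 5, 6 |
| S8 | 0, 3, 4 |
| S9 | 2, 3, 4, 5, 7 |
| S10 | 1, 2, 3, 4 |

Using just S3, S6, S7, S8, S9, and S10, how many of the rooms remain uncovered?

Union of S3, S6, S7, S8, S9, S10 = {0, 1, 2, 3, 4, 5, 6, 7} — that's every room, so 0 are uncovered.

0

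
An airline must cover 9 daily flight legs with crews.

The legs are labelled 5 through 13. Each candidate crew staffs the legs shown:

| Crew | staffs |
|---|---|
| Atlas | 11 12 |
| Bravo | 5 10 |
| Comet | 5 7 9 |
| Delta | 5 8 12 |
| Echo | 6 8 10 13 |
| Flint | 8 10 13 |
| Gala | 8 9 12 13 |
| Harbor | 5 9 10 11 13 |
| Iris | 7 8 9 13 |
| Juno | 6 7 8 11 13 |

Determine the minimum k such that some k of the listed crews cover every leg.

Atlas and Comet and Echo together: Atlas ∪ Comet ∪ Echo = {5, 6, 7, 8, 9, 10, 11, 12, 13} — every leg is covered.
No 2 of the 10 crews cover everything (all 45 combinations miss at least one leg), so 3 is optimal.

3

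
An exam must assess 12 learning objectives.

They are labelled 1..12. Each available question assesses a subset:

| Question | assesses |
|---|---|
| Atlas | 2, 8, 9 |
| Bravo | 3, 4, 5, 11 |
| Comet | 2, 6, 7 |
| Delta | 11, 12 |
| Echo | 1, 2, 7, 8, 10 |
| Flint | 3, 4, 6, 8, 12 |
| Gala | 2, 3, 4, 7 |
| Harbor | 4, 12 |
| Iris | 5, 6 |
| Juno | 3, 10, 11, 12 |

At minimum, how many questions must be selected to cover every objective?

Atlas and Bravo and Echo and Flint together: Atlas ∪ Bravo ∪ Echo ∪ Flint = {1, 2, 3, 4, 5, 6, 7, 8, 9, 10, 11, 12} — every objective is covered.
Only Atlas contains 9, so Atlas is forced; the remaining 9 objectives need at least 3 more questions (each remaining question adds at most 4) — so at least 4 questions are needed, and 4 is optimal.

4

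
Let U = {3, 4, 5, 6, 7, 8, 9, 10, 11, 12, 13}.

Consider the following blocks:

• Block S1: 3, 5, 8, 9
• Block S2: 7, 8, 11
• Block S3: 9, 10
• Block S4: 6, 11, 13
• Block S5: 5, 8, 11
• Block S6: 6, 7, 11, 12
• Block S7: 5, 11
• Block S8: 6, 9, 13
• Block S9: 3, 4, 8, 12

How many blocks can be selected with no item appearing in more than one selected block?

S3, S4, S9 are pairwise disjoint (S3={9,10}; S4={6,11,13}; S9={3,4,8,12}).
Every remaining block overlaps one of these, and no 4 of the listed blocks are pairwise disjoint, so 3 is the maximum.

3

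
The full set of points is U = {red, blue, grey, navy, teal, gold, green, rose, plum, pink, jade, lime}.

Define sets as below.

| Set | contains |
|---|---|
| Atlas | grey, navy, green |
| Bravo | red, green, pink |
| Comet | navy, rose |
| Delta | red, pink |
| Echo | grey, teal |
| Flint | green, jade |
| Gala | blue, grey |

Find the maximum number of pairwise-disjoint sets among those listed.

Comet, Delta, Flint, Gala are pairwise disjoint (Comet={navy,rose}; Delta={red,pink}; Flint={green,jade}; Gala={blue,grey}).
Every remaining set overlaps one of these, and no 5 of the listed sets are pairwise disjoint, so 4 is the maximum.

4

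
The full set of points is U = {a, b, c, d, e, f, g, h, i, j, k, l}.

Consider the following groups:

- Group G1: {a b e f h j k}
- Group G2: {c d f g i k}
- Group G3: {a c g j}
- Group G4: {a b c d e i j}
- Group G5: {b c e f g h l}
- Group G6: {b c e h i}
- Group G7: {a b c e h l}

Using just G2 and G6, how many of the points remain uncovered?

3

Union of G2, G6 = {b, c, d, e, f, g, h, i, k}.
Not covered: a, j, l — 3 points.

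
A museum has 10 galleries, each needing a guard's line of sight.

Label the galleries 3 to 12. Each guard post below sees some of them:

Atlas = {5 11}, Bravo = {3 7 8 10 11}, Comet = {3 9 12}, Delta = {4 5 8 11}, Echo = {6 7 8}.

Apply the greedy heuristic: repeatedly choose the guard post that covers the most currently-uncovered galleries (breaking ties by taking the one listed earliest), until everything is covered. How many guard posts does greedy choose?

Greedy: pick Bravo (covers 5 new) → pick Comet (covers 2 new) → pick Delta (covers 2 new) → pick Echo (covers 1 new). Total picks: 4.

4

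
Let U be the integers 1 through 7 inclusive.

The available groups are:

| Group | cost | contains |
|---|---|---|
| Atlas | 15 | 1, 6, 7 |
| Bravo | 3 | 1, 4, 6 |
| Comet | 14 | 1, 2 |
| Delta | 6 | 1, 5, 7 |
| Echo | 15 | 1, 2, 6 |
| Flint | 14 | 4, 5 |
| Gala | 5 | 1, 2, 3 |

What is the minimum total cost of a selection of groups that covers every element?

Bravo, Delta, Gala together cover every element (Bravo ∪ Delta ∪ Gala = {1, 2, 3, 4, 5, 6, 7}); total cost 3 + 6 + 5 = 14.
No covering selection has total cost below 14.

14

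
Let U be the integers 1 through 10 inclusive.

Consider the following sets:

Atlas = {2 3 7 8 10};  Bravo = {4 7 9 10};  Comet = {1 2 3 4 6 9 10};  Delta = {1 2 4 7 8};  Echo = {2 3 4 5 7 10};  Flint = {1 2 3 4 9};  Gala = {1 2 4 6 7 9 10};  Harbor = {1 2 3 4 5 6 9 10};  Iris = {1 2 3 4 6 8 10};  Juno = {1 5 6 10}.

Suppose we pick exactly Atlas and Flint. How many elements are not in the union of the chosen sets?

Union of Atlas, Flint = {1, 2, 3, 4, 7, 8, 9, 10}.
Not covered: 5, 6 — 2 elements.

2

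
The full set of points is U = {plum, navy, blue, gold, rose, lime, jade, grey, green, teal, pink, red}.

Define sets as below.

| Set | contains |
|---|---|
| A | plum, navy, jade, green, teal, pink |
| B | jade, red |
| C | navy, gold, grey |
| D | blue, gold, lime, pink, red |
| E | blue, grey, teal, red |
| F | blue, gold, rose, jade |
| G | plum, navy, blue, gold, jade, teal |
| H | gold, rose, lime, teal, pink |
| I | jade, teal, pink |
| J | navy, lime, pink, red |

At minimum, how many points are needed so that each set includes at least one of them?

3

The 3 points {lime, jade, grey} hit every set.
No choice of 2 points meets every set, so 3 is the minimum.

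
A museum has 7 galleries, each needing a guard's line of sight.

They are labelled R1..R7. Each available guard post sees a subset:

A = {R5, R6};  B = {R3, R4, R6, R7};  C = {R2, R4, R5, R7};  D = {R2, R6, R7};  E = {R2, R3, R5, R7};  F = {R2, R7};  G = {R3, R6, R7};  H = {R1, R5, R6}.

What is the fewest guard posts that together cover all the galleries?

3

Take {C, E, H}. Their union is {R1, R2, R3, R4, R5, R6, R7}, which is all 7 galleries.
Only H contains R1, so H is forced; the remaining 4 galleries need at least 2 more guard posts (each remaining guard post adds at most 3) — so at least 3 guard posts are needed, and 3 is optimal.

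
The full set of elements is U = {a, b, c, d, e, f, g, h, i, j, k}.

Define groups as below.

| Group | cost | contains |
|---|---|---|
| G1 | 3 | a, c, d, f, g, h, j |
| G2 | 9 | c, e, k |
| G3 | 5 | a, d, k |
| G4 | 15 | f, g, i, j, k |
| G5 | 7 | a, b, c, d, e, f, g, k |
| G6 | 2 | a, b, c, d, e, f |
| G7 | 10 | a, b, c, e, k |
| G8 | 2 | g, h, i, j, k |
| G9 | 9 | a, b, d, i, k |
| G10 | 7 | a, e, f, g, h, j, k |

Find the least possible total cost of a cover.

G6, G8 together cover every element (G6 ∪ G8 = {a, b, c, d, e, f, g, h, i, j, k}); total cost 2 + 2 = 4.
No covering selection has total cost below 4.

4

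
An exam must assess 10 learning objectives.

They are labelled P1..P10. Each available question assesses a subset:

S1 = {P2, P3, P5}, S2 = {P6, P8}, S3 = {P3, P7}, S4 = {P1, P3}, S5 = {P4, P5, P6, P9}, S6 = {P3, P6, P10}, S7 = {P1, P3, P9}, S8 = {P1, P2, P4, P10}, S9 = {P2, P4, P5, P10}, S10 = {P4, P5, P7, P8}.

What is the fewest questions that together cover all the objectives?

S1 and S6 and S7 and S10 together: S1 ∪ S6 ∪ S7 ∪ S10 = {P1, P2, P3, P4, P5, P6, P7, P8, P9, P10} — every objective is covered.
No 3 of the 10 questions cover everything (all 120 combinations miss at least one objective), so 4 is optimal.

4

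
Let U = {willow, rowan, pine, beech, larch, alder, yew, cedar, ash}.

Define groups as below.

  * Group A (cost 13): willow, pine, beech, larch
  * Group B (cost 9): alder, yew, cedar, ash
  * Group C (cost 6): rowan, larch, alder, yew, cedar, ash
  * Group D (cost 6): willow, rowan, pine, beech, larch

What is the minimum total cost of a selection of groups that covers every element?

12

C, D together cover every element (C ∪ D = {willow, rowan, pine, beech, larch, alder, yew, cedar, ash}); total cost 6 + 6 = 12.
No covering selection has total cost below 12.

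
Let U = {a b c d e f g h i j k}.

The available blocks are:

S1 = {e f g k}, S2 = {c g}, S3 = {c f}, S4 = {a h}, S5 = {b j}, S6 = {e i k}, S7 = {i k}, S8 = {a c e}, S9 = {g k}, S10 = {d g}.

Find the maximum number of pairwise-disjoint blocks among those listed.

S3, S4, S5, S6, S10 are pairwise disjoint (S3={c,f}; S4={a,h}; S5={b,j}; S6={e,i,k}; S10={d,g}).
Every remaining block overlaps one of these, and no 6 of the listed blocks are pairwise disjoint, so 5 is the maximum.

5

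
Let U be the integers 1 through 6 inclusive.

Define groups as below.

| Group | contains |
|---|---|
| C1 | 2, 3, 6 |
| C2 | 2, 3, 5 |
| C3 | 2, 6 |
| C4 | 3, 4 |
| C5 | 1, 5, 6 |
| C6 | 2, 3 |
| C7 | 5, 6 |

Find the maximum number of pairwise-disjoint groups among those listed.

2

C4, C5 are pairwise disjoint (C4={3,4}; C5={1,5,6}).
Every remaining group overlaps one of these, and no 3 of the listed groups are pairwise disjoint, so 2 is the maximum.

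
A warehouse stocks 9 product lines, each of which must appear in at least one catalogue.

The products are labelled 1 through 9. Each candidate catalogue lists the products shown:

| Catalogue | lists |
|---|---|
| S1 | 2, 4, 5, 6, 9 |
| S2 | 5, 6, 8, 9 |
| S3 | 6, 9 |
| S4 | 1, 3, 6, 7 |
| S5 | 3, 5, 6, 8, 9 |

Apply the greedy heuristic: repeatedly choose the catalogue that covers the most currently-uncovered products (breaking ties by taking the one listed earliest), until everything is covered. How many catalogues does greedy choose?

3

Greedy: pick S1 (covers 5 new) → pick S4 (covers 3 new) → pick S2 (covers 1 new). Total picks: 3.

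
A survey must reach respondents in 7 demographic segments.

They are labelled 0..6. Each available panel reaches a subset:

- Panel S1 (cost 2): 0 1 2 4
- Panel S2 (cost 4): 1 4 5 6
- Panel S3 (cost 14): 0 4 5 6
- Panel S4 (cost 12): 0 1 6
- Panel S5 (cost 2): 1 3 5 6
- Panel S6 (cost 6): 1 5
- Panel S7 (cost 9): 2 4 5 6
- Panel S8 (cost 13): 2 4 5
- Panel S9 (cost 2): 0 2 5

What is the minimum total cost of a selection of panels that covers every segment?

S1, S5 together cover every segment (S1 ∪ S5 = {0, 1, 2, 3, 4, 5, 6}); total cost 2 + 2 = 4.
No covering selection has total cost below 4.

4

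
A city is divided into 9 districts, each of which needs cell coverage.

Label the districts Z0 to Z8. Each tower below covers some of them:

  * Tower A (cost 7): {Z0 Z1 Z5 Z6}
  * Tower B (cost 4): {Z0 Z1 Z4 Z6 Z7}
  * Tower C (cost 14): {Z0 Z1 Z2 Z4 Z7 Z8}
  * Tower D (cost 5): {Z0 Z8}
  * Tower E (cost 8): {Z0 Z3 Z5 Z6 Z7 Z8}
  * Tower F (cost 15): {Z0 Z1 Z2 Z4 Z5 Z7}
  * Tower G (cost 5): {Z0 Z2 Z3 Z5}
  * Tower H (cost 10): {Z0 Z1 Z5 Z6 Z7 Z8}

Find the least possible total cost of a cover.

B, D, G together cover every district (B ∪ D ∪ G = {Z0, Z1, Z2, Z3, Z4, Z5, Z6, Z7, Z8}); total cost 4 + 5 + 5 = 14.
No covering selection has total cost below 14.

14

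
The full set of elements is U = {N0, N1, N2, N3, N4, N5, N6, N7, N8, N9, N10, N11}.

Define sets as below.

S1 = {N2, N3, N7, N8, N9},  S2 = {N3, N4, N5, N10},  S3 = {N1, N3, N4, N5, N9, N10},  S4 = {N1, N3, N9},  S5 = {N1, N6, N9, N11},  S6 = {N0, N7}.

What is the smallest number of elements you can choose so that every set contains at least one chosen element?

3

H = {N0, N5, N9} meets every set (each contains at least one member of H), and |H| = 3.
The sets S2, S5, S6 are pairwise disjoint, so any hitting set needs a separate element for each — at least 3. Hence 3 is optimal.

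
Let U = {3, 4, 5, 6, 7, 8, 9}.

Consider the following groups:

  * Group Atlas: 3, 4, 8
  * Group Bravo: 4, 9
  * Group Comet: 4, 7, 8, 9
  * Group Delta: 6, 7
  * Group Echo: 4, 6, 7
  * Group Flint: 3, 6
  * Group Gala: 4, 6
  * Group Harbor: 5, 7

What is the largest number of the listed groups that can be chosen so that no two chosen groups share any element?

3

Bravo, Flint, Harbor are pairwise disjoint (Bravo={4,9}; Flint={3,6}; Harbor={5,7}).
Every remaining group overlaps one of these, and no 4 of the listed groups are pairwise disjoint, so 3 is the maximum.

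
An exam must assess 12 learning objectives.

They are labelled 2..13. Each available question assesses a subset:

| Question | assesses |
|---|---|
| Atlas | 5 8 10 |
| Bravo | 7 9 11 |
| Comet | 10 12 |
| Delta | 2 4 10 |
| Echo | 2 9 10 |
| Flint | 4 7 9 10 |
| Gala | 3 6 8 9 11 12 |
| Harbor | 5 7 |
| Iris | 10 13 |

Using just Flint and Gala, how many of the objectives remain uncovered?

Union of Flint, Gala = {3, 4, 6, 7, 8, 9, 10, 11, 12}.
Not covered: 2, 5, 13 — 3 objectives.

3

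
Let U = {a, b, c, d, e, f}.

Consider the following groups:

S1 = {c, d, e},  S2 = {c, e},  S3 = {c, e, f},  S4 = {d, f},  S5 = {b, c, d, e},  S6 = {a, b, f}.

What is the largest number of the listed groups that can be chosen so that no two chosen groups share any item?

S2, S4 are pairwise disjoint (S2={c,e}; S4={d,f}).
Every remaining group overlaps one of these, and no 3 of the listed groups are pairwise disjoint, so 2 is the maximum.

2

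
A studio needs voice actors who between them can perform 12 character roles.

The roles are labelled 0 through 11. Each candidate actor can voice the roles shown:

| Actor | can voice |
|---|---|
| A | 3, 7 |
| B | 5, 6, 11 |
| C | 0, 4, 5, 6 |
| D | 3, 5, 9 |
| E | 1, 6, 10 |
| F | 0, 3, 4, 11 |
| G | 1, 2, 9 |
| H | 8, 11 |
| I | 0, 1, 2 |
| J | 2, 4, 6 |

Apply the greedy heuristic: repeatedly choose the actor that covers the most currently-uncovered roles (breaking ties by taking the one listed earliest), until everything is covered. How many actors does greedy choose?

5

Greedy: pick C (covers 4 new) → pick G (covers 3 new) → pick A (covers 2 new) → pick H (covers 2 new) → pick E (covers 1 new). Total picks: 5.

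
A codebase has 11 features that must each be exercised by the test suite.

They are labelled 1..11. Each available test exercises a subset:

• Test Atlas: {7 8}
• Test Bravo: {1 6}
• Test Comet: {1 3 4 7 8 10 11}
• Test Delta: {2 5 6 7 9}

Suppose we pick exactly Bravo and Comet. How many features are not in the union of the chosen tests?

3

Union of Bravo, Comet = {1, 3, 4, 6, 7, 8, 10, 11}.
Not covered: 2, 5, 9 — 3 features.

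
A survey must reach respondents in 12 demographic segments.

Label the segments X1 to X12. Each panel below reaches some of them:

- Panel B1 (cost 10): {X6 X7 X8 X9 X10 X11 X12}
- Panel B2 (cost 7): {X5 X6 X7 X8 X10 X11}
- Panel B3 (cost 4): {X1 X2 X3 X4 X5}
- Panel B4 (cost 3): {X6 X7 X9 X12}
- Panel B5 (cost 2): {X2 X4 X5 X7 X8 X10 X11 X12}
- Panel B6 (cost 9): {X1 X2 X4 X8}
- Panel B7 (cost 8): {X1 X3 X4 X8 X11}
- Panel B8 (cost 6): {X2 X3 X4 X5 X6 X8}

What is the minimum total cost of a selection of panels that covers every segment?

9

B3, B4, B5 together cover every segment (B3 ∪ B4 ∪ B5 = {X1, X2, X3, X4, X5, X6, X7, X8, X9, X10, X11, X12}); total cost 4 + 3 + 2 = 9.
No covering selection has total cost below 9.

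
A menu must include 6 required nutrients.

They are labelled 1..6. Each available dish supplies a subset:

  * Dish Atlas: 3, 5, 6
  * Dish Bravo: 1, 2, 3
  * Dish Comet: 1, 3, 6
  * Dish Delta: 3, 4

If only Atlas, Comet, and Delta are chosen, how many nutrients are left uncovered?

Union of Atlas, Comet, Delta = {1, 3, 4, 5, 6}.
Not covered: 2 — 1 nutrient.

1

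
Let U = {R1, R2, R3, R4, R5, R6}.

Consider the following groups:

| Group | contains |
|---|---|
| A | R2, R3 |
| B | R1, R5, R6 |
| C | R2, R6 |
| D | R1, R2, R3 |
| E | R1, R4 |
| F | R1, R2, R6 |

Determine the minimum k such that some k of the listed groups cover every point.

B, D, and E cover everything between them: the union {R1, R2, R3, R4, R5, R6} is all of U.
Only E contains R4, so E is forced; the remaining 4 points need at least 2 more groups (each remaining group adds at most 2) — so at least 3 groups are needed, and 3 is optimal.

3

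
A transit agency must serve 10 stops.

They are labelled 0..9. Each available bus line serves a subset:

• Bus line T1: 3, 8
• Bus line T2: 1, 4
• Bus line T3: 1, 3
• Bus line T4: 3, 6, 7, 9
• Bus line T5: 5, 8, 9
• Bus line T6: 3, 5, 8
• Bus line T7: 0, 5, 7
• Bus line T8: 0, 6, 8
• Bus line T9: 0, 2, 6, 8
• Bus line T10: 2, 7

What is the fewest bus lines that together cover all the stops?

T2 and T4 and T7 and T9 together: T2 ∪ T4 ∪ T7 ∪ T9 = {0, 1, 2, 3, 4, 5, 6, 7, 8, 9} — every stop is covered.
No 3 of the 10 bus lines cover everything (all 120 combinations miss at least one stop), so 4 is optimal.

4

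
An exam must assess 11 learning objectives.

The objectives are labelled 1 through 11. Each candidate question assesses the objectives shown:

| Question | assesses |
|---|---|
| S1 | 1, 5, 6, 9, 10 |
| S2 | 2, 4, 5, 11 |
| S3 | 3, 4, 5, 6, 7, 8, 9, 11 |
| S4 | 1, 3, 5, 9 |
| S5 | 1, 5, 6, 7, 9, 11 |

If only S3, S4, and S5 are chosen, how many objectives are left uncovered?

2

Union of S3, S4, S5 = {1, 3, 4, 5, 6, 7, 8, 9, 11}.
Not covered: 2, 10 — 2 objectives.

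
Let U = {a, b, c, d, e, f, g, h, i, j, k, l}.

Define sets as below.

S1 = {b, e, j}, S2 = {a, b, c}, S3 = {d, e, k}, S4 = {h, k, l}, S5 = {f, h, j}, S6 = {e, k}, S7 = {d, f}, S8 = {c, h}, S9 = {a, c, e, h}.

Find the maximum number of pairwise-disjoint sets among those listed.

3

S2, S4, S7 are pairwise disjoint (S2={a,b,c}; S4={h,k,l}; S7={d,f}).
Every remaining set overlaps one of these, and no 4 of the listed sets are pairwise disjoint, so 3 is the maximum.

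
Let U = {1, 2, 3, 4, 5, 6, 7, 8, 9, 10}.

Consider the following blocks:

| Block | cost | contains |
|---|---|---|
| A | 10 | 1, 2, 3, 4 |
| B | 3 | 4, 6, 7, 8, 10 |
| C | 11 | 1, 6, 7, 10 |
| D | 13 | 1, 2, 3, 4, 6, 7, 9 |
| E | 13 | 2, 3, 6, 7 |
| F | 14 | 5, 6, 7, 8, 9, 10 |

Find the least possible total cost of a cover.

24

A, F together cover every item (A ∪ F = {1, 2, 3, 4, 5, 6, 7, 8, 9, 10}); total cost 10 + 14 = 24.
The greedy pick B, D, F costs 30; no covering selection beats 24.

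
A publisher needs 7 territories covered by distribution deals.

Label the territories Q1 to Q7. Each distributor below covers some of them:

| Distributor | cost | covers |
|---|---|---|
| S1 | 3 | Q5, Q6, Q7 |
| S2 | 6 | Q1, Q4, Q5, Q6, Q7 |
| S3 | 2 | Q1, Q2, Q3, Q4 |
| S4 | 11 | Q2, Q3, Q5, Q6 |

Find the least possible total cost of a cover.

S1, S3 together cover every territory (S1 ∪ S3 = {Q1, Q2, Q3, Q4, Q5, Q6, Q7}); total cost 3 + 2 = 5.
No covering selection has total cost below 5.

5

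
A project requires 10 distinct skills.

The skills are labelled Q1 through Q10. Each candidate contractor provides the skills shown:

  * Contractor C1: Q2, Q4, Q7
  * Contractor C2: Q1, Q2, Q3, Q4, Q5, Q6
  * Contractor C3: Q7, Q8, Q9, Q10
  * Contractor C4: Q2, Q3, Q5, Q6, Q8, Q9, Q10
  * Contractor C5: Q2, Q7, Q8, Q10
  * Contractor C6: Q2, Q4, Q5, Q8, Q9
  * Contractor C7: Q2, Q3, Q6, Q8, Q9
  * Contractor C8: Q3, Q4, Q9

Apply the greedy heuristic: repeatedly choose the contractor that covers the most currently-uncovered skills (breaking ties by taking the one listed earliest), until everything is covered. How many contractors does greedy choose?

3

Greedy: pick C4 (covers 7 new) → pick C1 (covers 2 new) → pick C2 (covers 1 new). Total picks: 3.
(The true minimum cover uses only 2 contractors, so greedy is not optimal here.)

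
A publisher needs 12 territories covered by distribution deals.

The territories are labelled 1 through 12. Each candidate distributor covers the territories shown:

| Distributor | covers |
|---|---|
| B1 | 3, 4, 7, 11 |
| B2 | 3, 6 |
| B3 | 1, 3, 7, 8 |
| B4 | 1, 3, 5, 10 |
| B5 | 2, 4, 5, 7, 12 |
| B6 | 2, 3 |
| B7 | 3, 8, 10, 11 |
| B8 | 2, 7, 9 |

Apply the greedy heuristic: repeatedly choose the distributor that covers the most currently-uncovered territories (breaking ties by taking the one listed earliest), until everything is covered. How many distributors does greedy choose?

Greedy: pick B5 (covers 5 new) → pick B7 (covers 4 new) → pick B2 (covers 1 new) → pick B3 (covers 1 new) → pick B8 (covers 1 new). Total picks: 5.

5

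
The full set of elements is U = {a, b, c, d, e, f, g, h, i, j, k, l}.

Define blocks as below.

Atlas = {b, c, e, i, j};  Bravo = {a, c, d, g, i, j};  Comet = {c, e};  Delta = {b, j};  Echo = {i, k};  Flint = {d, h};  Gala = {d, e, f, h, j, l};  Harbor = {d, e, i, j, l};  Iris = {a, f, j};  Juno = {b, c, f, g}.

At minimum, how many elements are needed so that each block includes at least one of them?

The 4 elements {c, h, j, k} hit every block.
The blocks Comet, Echo, Flint, Iris are pairwise disjoint, so any hitting set needs a separate element for each — at least 4. Hence 4 is optimal.

4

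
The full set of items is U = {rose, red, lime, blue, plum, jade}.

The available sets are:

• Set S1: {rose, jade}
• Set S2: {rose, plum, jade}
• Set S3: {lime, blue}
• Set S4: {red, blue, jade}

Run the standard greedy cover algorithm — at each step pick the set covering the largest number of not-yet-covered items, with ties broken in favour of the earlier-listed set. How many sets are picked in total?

Greedy: pick S2 (covers 3 new) → pick S3 (covers 2 new) → pick S4 (covers 1 new). Total picks: 3.

3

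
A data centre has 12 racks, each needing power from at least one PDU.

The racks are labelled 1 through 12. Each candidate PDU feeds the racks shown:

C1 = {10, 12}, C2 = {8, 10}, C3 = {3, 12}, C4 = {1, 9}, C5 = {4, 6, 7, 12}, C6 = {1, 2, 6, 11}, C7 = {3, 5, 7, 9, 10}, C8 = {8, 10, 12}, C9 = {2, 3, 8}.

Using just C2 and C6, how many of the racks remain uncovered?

6

Union of C2, C6 = {1, 2, 6, 8, 10, 11}.
Not covered: 3, 4, 5, 7, 9, 12 — 6 racks.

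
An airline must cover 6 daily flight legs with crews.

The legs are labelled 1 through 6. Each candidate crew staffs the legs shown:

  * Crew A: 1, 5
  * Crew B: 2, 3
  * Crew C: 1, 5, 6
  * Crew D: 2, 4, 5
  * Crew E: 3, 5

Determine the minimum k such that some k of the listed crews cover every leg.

3

B and C and D together: B ∪ C ∪ D = {1, 2, 3, 4, 5, 6} — every leg is covered.
Only D contains 4, so D is forced; the remaining 3 legs need at least 2 more crews (each remaining crew adds at most 2) — so at least 3 crews are needed, and 3 is optimal.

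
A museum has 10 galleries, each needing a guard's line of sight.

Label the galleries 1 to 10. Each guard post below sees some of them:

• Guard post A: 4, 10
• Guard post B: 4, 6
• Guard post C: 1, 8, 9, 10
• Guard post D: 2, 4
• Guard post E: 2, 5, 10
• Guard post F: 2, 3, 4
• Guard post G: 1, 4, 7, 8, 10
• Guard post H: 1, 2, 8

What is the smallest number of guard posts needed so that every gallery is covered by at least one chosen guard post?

5

Take {B, C, E, F, G}. Their union is {1, 2, 3, 4, 5, 6, 7, 8, 9, 10}, which is all 10 galleries.
No 4 of the 8 guard posts cover everything (all 70 combinations miss at least one gallery), so 5 is optimal.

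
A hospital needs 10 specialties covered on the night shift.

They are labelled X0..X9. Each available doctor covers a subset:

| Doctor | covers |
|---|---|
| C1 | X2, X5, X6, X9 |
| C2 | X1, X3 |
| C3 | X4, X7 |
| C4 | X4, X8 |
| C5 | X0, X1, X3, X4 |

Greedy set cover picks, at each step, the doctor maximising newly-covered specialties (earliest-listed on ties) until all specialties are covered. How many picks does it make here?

Greedy: pick C1 (covers 4 new) → pick C5 (covers 4 new) → pick C3 (covers 1 new) → pick C4 (covers 1 new). Total picks: 4.

4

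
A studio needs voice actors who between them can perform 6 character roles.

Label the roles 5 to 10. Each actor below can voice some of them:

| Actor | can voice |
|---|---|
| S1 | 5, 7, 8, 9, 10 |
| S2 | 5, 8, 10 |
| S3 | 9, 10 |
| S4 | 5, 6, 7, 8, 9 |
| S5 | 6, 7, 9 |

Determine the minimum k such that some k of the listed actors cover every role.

S3 and S4 together: S3 ∪ S4 = {5, 6, 7, 8, 9, 10} — every role is covered.
No single actor has all 6 roles (the largest, S1, has 5), so 2 is optimal.

2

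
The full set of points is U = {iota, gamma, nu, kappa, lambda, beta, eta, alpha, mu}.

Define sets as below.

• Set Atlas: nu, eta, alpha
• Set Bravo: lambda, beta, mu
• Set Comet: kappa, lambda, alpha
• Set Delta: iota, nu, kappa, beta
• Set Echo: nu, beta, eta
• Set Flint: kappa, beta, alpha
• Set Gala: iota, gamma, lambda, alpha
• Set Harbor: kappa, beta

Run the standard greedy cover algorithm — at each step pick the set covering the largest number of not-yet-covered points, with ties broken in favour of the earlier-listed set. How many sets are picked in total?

4

Greedy: pick Delta (covers 4 new) → pick Gala (covers 3 new) → pick Atlas (covers 1 new) → pick Bravo (covers 1 new). Total picks: 4.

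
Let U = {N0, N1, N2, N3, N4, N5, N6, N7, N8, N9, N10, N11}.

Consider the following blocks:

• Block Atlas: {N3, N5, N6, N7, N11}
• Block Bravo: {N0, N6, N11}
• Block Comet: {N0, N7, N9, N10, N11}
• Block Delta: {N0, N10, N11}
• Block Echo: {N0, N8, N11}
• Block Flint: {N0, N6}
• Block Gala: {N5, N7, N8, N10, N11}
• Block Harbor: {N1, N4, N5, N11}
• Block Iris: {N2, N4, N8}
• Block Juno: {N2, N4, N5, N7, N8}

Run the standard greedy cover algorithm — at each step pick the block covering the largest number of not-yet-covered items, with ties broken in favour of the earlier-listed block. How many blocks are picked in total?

Greedy: pick Atlas (covers 5 new) → pick Comet (covers 3 new) → pick Iris (covers 3 new) → pick Harbor (covers 1 new). Total picks: 4.

4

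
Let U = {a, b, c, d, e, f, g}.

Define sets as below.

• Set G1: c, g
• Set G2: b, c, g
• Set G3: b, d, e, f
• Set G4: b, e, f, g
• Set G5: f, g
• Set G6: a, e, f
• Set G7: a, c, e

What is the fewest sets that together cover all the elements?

G1 and G3 and G6 together: G1 ∪ G3 ∪ G6 = {a, b, c, d, e, f, g} — every element is covered.
Only G3 contains d, so G3 is forced; the remaining 3 elements need at least 2 more sets (each remaining set adds at most 2) — so at least 3 sets are needed, and 3 is optimal.

3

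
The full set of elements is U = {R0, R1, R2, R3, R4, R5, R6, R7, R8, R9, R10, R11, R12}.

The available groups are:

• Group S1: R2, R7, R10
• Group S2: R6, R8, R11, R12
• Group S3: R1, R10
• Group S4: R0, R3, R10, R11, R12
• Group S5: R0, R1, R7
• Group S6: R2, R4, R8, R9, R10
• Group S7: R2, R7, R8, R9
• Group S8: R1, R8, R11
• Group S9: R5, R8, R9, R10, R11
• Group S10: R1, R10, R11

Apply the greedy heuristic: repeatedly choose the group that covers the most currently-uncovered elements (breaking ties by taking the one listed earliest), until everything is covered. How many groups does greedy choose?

5

Greedy: pick S4 (covers 5 new) → pick S6 (covers 4 new) → pick S5 (covers 2 new) → pick S2 (covers 1 new) → pick S9 (covers 1 new). Total picks: 5.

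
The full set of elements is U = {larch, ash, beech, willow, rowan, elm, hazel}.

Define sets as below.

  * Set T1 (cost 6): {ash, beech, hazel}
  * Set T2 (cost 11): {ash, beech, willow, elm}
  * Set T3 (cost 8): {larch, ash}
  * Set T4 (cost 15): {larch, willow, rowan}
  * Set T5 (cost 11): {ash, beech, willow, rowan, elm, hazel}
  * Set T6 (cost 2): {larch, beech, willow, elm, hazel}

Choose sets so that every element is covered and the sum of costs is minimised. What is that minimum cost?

T5, T6 together cover every element (T5 ∪ T6 = {larch, ash, beech, willow, rowan, elm, hazel}); total cost 11 + 2 = 13.
No covering selection has total cost below 13.

13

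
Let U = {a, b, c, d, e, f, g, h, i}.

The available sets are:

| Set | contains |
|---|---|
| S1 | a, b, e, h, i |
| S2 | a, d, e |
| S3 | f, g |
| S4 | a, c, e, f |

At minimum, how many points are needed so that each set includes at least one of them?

The 2 points {a, g} hit every set.
The sets S2, S3 are pairwise disjoint, so any hitting set needs a separate point for each — at least 2. Hence 2 is optimal.

2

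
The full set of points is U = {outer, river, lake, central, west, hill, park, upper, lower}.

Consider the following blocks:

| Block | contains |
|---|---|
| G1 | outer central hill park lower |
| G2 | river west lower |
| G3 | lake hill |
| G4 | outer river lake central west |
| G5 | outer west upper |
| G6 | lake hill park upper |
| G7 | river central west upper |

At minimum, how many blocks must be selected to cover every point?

3

G1 and G4 and G7 together: G1 ∪ G4 ∪ G7 = {outer, river, lake, central, west, hill, park, upper, lower} — every point is covered.
No 2 of the 7 blocks cover everything (all 21 combinations miss at least one point), so 3 is optimal.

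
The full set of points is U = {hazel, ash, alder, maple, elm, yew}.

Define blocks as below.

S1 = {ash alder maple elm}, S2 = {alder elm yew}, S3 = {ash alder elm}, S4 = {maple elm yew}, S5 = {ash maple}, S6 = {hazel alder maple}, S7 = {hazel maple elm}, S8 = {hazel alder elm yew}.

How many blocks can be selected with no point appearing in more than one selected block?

2

S2, S5 are pairwise disjoint (S2={alder,elm,yew}; S5={ash,maple}).
Every remaining block overlaps one of these, and no 3 of the listed blocks are pairwise disjoint, so 2 is the maximum.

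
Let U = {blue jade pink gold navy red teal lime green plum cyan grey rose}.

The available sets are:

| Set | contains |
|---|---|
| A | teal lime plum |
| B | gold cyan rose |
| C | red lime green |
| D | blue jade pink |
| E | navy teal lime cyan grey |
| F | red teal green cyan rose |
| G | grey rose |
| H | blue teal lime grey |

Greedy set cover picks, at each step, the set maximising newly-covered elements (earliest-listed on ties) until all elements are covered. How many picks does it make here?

Greedy: pick E (covers 5 new) → pick D (covers 3 new) → pick F (covers 3 new) → pick A (covers 1 new) → pick B (covers 1 new). Total picks: 5.

5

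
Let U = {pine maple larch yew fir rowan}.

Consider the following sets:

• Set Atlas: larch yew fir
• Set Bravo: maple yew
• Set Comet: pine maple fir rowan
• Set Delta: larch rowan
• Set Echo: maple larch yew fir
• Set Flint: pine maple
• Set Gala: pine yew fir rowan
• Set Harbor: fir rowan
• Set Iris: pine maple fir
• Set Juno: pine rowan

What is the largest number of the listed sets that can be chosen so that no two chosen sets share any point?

2

Bravo, Delta are pairwise disjoint (Bravo={maple,yew}; Delta={larch,rowan}).
Every remaining set overlaps one of these, and no 3 of the listed sets are pairwise disjoint, so 2 is the maximum.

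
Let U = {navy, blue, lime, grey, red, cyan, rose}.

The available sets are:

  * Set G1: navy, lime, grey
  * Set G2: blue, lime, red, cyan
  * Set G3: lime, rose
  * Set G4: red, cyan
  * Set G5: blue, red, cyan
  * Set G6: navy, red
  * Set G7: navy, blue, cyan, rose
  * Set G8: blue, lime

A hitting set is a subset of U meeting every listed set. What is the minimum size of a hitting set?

Take H = {blue, lime, red}. Each listed set contains at least one of these, so H is a hitting set of size 3.
No choice of 2 items meets every set, so 3 is the minimum.

3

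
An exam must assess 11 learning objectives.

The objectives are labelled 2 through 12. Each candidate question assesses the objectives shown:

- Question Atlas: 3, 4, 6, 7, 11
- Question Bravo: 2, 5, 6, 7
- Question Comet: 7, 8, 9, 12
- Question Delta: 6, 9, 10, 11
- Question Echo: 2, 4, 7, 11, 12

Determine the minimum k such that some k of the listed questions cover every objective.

4

Take {Atlas, Bravo, Comet, Delta}. Their union is {2, 3, 4, 5, 6, 7, 8, 9, 10, 11, 12}, which is all 11 objectives.
Only Bravo contains 5, so Bravo is forced; the remaining 7 objectives need at least 3 more questions (each remaining question adds at most 3) — so at least 4 questions are needed, and 4 is optimal.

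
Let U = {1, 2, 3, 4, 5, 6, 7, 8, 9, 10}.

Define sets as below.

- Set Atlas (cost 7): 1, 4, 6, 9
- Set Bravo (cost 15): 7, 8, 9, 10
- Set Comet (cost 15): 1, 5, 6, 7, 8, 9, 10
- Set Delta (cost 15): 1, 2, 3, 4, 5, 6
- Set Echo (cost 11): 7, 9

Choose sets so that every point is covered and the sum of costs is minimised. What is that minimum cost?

30

Bravo, Delta together cover every point (Bravo ∪ Delta = {1, 2, 3, 4, 5, 6, 7, 8, 9, 10}); total cost 15 + 15 = 30.
The greedy pick Atlas, Comet, Delta costs 37; no covering selection beats 30.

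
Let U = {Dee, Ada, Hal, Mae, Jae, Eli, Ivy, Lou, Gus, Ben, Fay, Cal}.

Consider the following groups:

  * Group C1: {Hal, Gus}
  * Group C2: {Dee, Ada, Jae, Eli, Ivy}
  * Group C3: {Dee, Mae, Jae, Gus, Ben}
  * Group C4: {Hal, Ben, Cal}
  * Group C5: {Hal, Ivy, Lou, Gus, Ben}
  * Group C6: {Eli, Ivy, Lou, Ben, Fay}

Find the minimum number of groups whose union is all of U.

Take {C2, C3, C4, C6}. Their union is {Dee, Ada, Hal, Mae, Jae, Eli, Ivy, Lou, Gus, Ben, Fay, Cal}, which is all 12 elements.
No 3 of the 6 groups cover everything (all 20 combinations miss at least one element), so 4 is optimal.

4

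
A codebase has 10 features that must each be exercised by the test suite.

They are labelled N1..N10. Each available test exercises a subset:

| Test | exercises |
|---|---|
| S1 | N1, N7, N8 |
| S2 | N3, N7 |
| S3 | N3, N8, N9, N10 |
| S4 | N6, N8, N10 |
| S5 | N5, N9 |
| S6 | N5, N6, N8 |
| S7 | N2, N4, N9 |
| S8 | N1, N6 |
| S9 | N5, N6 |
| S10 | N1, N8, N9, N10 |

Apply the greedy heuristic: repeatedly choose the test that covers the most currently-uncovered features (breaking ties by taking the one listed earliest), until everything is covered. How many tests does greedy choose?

4

Greedy: pick S3 (covers 4 new) → pick S1 (covers 2 new) → pick S6 (covers 2 new) → pick S7 (covers 2 new). Total picks: 4.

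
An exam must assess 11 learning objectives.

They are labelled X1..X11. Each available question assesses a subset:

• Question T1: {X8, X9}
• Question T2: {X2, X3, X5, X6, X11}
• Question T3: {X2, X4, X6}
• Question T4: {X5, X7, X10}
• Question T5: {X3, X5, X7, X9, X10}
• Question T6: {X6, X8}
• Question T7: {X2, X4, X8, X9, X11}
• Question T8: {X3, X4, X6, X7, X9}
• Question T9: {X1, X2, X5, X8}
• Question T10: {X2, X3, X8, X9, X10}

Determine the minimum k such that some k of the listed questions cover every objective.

4

Take {T2, T4, T8, T9}. Their union is {X1, X2, X3, X4, X5, X6, X7, X8, X9, X10, X11}, which is all 11 objectives.
No 3 of the 10 questions cover everything (all 120 combinations miss at least one objective), so 4 is optimal.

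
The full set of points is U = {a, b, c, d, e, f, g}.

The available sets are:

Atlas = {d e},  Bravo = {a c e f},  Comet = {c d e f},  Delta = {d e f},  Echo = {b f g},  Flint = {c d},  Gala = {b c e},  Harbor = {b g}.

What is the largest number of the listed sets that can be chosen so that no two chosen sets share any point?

Bravo, Harbor are pairwise disjoint (Bravo={a,c,e,f}; Harbor={b,g}).
Every remaining set overlaps one of these, and no 3 of the listed sets are pairwise disjoint, so 2 is the maximum.

2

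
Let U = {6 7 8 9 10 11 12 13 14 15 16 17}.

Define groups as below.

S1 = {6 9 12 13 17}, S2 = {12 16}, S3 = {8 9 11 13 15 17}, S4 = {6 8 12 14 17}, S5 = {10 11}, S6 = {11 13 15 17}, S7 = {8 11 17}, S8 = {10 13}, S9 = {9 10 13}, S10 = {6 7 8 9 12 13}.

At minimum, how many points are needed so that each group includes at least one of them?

The 3 points {10, 11, 12} hit every group.
The groups S2, S7, S9 are pairwise disjoint, so any hitting set needs a separate point for each — at least 3. Hence 3 is optimal.

3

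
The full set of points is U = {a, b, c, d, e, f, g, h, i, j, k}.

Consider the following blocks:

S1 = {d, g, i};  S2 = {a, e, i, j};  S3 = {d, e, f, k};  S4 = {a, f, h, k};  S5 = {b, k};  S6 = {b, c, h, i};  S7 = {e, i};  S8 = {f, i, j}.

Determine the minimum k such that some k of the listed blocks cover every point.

4

S1, S2, S4, and S6 cover everything between them: the union {a, b, c, d, e, f, g, h, i, j, k} is all of U.
No 3 of the 8 blocks cover everything (all 56 combinations miss at least one point), so 4 is optimal.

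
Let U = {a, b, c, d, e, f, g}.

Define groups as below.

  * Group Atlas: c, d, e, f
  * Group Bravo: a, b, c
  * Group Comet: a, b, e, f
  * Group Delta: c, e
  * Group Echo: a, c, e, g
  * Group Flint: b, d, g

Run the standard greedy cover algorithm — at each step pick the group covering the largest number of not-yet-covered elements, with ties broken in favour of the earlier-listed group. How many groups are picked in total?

Greedy: pick Atlas (covers 4 new) → pick Bravo (covers 2 new) → pick Echo (covers 1 new). Total picks: 3.

3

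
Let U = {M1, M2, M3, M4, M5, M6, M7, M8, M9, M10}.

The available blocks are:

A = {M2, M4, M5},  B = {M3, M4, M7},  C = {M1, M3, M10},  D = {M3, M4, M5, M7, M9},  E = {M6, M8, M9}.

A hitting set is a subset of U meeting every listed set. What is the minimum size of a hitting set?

The 3 elements {M3, M4, M8} hit every block.
The blocks A, C, E are pairwise disjoint, so any hitting set needs a separate element for each — at least 3. Hence 3 is optimal.

3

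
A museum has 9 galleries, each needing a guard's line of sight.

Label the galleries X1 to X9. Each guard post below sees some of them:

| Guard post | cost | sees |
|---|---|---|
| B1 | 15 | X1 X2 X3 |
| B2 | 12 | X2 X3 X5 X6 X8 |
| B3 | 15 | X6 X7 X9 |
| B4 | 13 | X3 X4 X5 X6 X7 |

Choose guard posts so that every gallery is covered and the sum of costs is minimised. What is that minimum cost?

55

B1, B2, B3, B4 together cover every gallery (B1 ∪ B2 ∪ B3 ∪ B4 = {X1, X2, X3, X4, X5, X6, X7, X8, X9}); total cost 15 + 12 + 15 + 13 = 55.
No covering selection has total cost below 55.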